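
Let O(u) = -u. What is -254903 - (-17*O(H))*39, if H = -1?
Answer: -254240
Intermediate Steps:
-254903 - (-17*O(H))*39 = -254903 - (-(-17)*(-1))*39 = -254903 - (-17*1)*39 = -254903 - (-17)*39 = -254903 - 1*(-663) = -254903 + 663 = -254240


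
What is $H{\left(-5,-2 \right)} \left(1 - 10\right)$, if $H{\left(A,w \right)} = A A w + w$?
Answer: $468$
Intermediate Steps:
$H{\left(A,w \right)} = w + w A^{2}$ ($H{\left(A,w \right)} = A^{2} w + w = w A^{2} + w = w + w A^{2}$)
$H{\left(-5,-2 \right)} \left(1 - 10\right) = - 2 \left(1 + \left(-5\right)^{2}\right) \left(1 - 10\right) = - 2 \left(1 + 25\right) \left(-9\right) = \left(-2\right) 26 \left(-9\right) = \left(-52\right) \left(-9\right) = 468$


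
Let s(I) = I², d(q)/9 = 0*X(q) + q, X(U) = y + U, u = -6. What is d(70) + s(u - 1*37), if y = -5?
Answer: 2479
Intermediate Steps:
X(U) = -5 + U
d(q) = 9*q (d(q) = 9*(0*(-5 + q) + q) = 9*(0 + q) = 9*q)
d(70) + s(u - 1*37) = 9*70 + (-6 - 1*37)² = 630 + (-6 - 37)² = 630 + (-43)² = 630 + 1849 = 2479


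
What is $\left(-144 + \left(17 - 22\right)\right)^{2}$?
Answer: $22201$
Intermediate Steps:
$\left(-144 + \left(17 - 22\right)\right)^{2} = \left(-144 - 5\right)^{2} = \left(-149\right)^{2} = 22201$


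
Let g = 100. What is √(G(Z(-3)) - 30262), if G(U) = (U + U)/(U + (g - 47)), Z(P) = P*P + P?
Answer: I*√105341314/59 ≈ 173.96*I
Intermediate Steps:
Z(P) = P + P² (Z(P) = P² + P = P + P²)
G(U) = 2*U/(53 + U) (G(U) = (U + U)/(U + (100 - 47)) = (2*U)/(U + 53) = (2*U)/(53 + U) = 2*U/(53 + U))
√(G(Z(-3)) - 30262) = √(2*(-3*(1 - 3))/(53 - 3*(1 - 3)) - 30262) = √(2*(-3*(-2))/(53 - 3*(-2)) - 30262) = √(2*6/(53 + 6) - 30262) = √(2*6/59 - 30262) = √(2*6*(1/59) - 30262) = √(12/59 - 30262) = √(-1785446/59) = I*√105341314/59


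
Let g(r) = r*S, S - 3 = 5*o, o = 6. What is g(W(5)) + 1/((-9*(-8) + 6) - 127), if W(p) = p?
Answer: 8084/49 ≈ 164.98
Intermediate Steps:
S = 33 (S = 3 + 5*6 = 3 + 30 = 33)
g(r) = 33*r (g(r) = r*33 = 33*r)
g(W(5)) + 1/((-9*(-8) + 6) - 127) = 33*5 + 1/((-9*(-8) + 6) - 127) = 165 + 1/((72 + 6) - 127) = 165 + 1/(78 - 127) = 165 + 1/(-49) = 165 - 1/49 = 8084/49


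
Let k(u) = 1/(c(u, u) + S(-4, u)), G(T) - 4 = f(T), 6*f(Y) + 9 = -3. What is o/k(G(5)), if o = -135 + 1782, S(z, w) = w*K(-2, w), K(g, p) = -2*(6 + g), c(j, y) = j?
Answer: -23058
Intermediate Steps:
f(Y) = -2 (f(Y) = -3/2 + (⅙)*(-3) = -3/2 - ½ = -2)
G(T) = 2 (G(T) = 4 - 2 = 2)
K(g, p) = -12 - 2*g
S(z, w) = -8*w (S(z, w) = w*(-12 - 2*(-2)) = w*(-12 + 4) = w*(-8) = -8*w)
o = 1647
k(u) = -1/(7*u) (k(u) = 1/(u - 8*u) = 1/(-7*u) = -1/(7*u))
o/k(G(5)) = 1647/((-⅐/2)) = 1647/((-⅐*½)) = 1647/(-1/14) = 1647*(-14) = -23058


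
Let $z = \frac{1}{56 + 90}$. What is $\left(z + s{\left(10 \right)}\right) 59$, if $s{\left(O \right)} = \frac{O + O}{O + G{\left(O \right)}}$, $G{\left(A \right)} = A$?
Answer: $\frac{8673}{146} \approx 59.404$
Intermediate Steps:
$z = \frac{1}{146} \approx 0.0068493$
$s{\left(O \right)} = 1$ ($s{\left(O \right)} = \frac{O + O}{O + O} = \frac{2 O}{2 O} = 2 O \frac{1}{2 O} = 1$)
$\left(z + s{\left(10 \right)}\right) 59 = \left(\frac{1}{146} + 1\right) 59 = \frac{147}{146} \cdot 59 = \frac{8673}{146}$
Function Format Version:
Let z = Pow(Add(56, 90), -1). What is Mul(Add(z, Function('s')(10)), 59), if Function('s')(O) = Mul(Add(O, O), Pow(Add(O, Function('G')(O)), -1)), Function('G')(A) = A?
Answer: Rational(8673, 146) ≈ 59.404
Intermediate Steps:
z = Rational(1, 146) (z = Pow(146, -1) = Rational(1, 146) ≈ 0.0068493)
Function('s')(O) = 1 (Function('s')(O) = Mul(Add(O, O), Pow(Add(O, O), -1)) = Mul(Mul(2, O), Pow(Mul(2, O), -1)) = Mul(Mul(2, O), Mul(Rational(1, 2), Pow(O, -1))) = 1)
Mul(Add(z, Function('s')(10)), 59) = Mul(Add(Rational(1, 146), 1), 59) = Mul(Rational(147, 146), 59) = Rational(8673, 146)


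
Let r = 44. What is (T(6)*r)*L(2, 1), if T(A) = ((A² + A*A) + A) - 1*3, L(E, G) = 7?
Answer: 23100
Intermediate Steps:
T(A) = -3 + A + 2*A² (T(A) = ((A² + A²) + A) - 3 = (2*A² + A) - 3 = (A + 2*A²) - 3 = -3 + A + 2*A²)
(T(6)*r)*L(2, 1) = ((-3 + 6 + 2*6²)*44)*7 = ((-3 + 6 + 2*36)*44)*7 = ((-3 + 6 + 72)*44)*7 = (75*44)*7 = 3300*7 = 23100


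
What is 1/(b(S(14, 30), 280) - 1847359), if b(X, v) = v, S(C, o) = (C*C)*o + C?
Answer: -1/1847079 ≈ -5.4139e-7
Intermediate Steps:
S(C, o) = C + o*C² (S(C, o) = C²*o + C = o*C² + C = C + o*C²)
1/(b(S(14, 30), 280) - 1847359) = 1/(280 - 1847359) = 1/(-1847079) = -1/1847079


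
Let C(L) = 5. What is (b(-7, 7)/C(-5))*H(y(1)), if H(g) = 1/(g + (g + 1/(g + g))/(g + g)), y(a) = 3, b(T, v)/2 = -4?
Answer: -288/635 ≈ -0.45354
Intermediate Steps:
b(T, v) = -8 (b(T, v) = 2*(-4) = -8)
H(g) = 1/(g + (g + 1/(2*g))/(2*g)) (H(g) = 1/(g + (g + 1/(2*g))/((2*g))) = 1/(g + (g + 1/(2*g))*(1/(2*g))) = 1/(g + (g + 1/(2*g))/(2*g)))
(b(-7, 7)/C(-5))*H(y(1)) = (-8/5)*(4*3²/(1 + 2*3² + 4*3³)) = (-8*⅕)*(4*9/(1 + 2*9 + 4*27)) = -32*9/(5*(1 + 18 + 108)) = -32*9/(5*127) = -8/5*36/127 = -288/635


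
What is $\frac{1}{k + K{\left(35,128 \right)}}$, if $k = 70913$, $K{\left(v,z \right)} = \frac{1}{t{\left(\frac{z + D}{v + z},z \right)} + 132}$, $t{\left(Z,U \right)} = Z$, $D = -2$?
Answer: $\frac{21642}{1534699309} \approx 1.4102 \cdot 10^{-5}$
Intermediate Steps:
$K{\left(v,z \right)} = \frac{1}{132 + \frac{-2 + z}{v + z}}$ ($K{\left(v,z \right)} = \frac{1}{\frac{z - 2}{v + z} + 132} = \frac{1}{\frac{-2 + z}{v + z} + 132} = \frac{1}{132 + \frac{-2 + z}{v + z}}$)
$\frac{1}{k + K{\left(35,128 \right)}} = \frac{1}{70913 + \frac{35 + 128}{-2 + 132 \cdot 35 + 133 \cdot 128}} = \frac{1}{70913 + \frac{1}{-2 + 4620 + 17024} \cdot 163} = \frac{1}{70913 + \frac{1}{21642} \cdot 163} = \frac{1}{70913 + \frac{163}{21642}} = \frac{1}{\frac{1534699309}{21642}} = \frac{21642}{1534699309}$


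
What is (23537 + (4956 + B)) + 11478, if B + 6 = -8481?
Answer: 31484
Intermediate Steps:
B = -8487 (B = -6 - 8481 = -8487)
(23537 + (4956 + B)) + 11478 = (23537 + (4956 - 8487)) + 11478 = (23537 - 3531) + 11478 = 20006 + 11478 = 31484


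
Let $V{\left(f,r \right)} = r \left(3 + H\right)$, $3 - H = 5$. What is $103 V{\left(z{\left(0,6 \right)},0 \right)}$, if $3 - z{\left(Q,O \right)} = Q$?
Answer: $0$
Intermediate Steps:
$H = -2$ ($H = 3 - 5 = -2$)
$z{\left(Q,O \right)} = 3 - Q$
$V{\left(f,r \right)} = r$ ($V{\left(f,r \right)} = r \left(3 - 2\right) = r 1 = r$)
$103 V{\left(z{\left(0,6 \right)},0 \right)} = 103 \cdot 0 = 0$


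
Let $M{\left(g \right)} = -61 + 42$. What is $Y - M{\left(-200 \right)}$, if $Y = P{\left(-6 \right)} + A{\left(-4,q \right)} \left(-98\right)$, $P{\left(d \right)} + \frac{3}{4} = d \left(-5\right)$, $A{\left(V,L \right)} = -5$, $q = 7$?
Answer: $\frac{2153}{4} \approx 538.25$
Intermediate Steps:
$M{\left(g \right)} = -19$
$P{\left(d \right)} = - \frac{3}{4} - 5 d$ ($P{\left(d \right)} = - \frac{3}{4} + d \left(-5\right) = - \frac{3}{4} - 5 d$)
$Y = \frac{2077}{4}$ ($Y = \left(- \frac{3}{4} - -30\right) - -490 = \left(- \frac{3}{4} + 30\right) + 490 = \frac{117}{4} + 490 = \frac{2077}{4} \approx 519.25$)
$Y - M{\left(-200 \right)} = \frac{2077}{4} - -19 = \frac{2077}{4} + 19 = \frac{2153}{4}$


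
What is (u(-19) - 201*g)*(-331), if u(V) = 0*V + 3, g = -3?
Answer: -200586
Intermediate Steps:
u(V) = 3 (u(V) = 0 + 3 = 3)
(u(-19) - 201*g)*(-331) = (3 - 201*(-3))*(-331) = (3 + 603)*(-331) = 606*(-331) = -200586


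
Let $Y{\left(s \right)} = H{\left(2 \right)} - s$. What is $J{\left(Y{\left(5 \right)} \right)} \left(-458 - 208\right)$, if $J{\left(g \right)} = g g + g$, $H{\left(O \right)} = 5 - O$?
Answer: $-1332$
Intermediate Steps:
$Y{\left(s \right)} = 3 - s$ ($Y{\left(s \right)} = \left(5 - 2\right) - s = 3 - s$)
$J{\left(g \right)} = g + g^{2}$ ($J{\left(g \right)} = g^{2} + g = g + g^{2}$)
$J{\left(Y{\left(5 \right)} \right)} \left(-458 - 208\right) = \left(3 - 5\right) \left(1 + \left(3 - 5\right)\right) \left(-458 - 208\right) = \left(3 - 5\right) \left(1 + \left(3 - 5\right)\right) \left(-666\right) = - 2 \left(1 - 2\right) \left(-666\right) = \left(-2\right) \left(-1\right) \left(-666\right) = 2 \left(-666\right) = -1332$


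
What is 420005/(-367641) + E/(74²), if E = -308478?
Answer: -57854553889/1006601058 ≈ -57.475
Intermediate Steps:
420005/(-367641) + E/(74²) = 420005/(-367641) - 308478/(74²) = 420005*(-1/367641) - 308478/5476 = -420005/367641 - 308478*1/5476 = -420005/367641 - 154239/2738 = -57854553889/1006601058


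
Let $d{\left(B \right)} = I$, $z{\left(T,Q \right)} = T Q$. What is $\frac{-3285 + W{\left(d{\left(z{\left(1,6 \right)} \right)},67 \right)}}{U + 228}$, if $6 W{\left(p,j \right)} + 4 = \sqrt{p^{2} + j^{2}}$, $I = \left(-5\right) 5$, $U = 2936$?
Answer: $- \frac{9857}{9492} + \frac{\sqrt{5114}}{18984} \approx -1.0347$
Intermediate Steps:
$z{\left(T,Q \right)} = Q T$
$I = -25$
$d{\left(B \right)} = -25$
$W{\left(p,j \right)} = - \frac{2}{3} + \frac{\sqrt{j^{2} + p^{2}}}{6}$ ($W{\left(p,j \right)} = - \frac{2}{3} + \frac{\sqrt{p^{2} + j^{2}}}{6} = - \frac{2}{3} + \frac{\sqrt{j^{2} + p^{2}}}{6}$)
$\frac{-3285 + W{\left(d{\left(z{\left(1,6 \right)} \right)},67 \right)}}{U + 228} = \frac{-3285 - \left(\frac{2}{3} - \frac{\sqrt{67^{2} + \left(-25\right)^{2}}}{6}\right)}{2936 + 228} = \frac{-3285 - \left(\frac{2}{3} - \frac{\sqrt{4489 + 625}}{6}\right)}{3164} = \left(-3285 - \left(\frac{2}{3} - \frac{\sqrt{5114}}{6}\right)\right) \frac{1}{3164} = \left(- \frac{9857}{3} + \frac{\sqrt{5114}}{6}\right) \frac{1}{3164} = - \frac{9857}{9492} + \frac{\sqrt{5114}}{18984}$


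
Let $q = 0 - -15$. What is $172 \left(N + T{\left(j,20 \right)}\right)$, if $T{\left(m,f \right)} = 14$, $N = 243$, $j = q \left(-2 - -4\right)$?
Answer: $44204$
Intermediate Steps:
$q = 15$ ($q = 0 + 15 = 15$)
$j = 30$ ($j = 15 \left(-2 - -4\right) = 15 \left(-2 + 4\right) = 15 \cdot 2 = 30$)
$172 \left(N + T{\left(j,20 \right)}\right) = 172 \left(243 + 14\right) = 172 \cdot 257 = 44204$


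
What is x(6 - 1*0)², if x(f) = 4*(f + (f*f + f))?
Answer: 36864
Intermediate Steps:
x(f) = 4*f² + 8*f (x(f) = 4*(f + (f² + f)) = 4*(f + (f + f²)) = 4*(f² + 2*f) = 4*f² + 8*f)
x(6 - 1*0)² = (4*(6 - 1*0)*(2 + (6 - 1*0)))² = (4*(6 + 0)*(2 + (6 + 0)))² = (4*6*(2 + 6))² = (4*6*8)² = 192² = 36864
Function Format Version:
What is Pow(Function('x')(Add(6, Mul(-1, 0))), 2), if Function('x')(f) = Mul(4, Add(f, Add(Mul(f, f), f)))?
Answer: 36864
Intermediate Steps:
Function('x')(f) = Add(Mul(4, Pow(f, 2)), Mul(8, f)) (Function('x')(f) = Mul(4, Add(f, Add(Pow(f, 2), f))) = Mul(4, Add(f, Add(f, Pow(f, 2)))) = Mul(4, Add(Pow(f, 2), Mul(2, f))) = Add(Mul(4, Pow(f, 2)), Mul(8, f)))
Pow(Function('x')(Add(6, Mul(-1, 0))), 2) = Pow(Mul(4, Add(6, Mul(-1, 0)), Add(2, Add(6, Mul(-1, 0)))), 2) = Pow(Mul(4, Add(6, 0), Add(2, Add(6, 0))), 2) = Pow(Mul(4, 6, Add(2, 6)), 2) = Pow(Mul(4, 6, 8), 2) = Pow(192, 2) = 36864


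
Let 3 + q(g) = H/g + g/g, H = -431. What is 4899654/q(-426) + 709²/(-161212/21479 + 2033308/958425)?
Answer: -235699713882752544147/46662035387128 ≈ -5.0512e+6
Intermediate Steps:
q(g) = -2 - 431/g (q(g) = -3 + (-431/g + g/g) = -3 + (-431/g + 1) = -3 + (1 - 431/g) = -2 - 431/g)
4899654/q(-426) + 709²/(-161212/21479 + 2033308/958425) = 4899654/(-2 - 431/(-426)) + 709²/(-161212/21479 + 2033308/958425) = 4899654/(-2 - 431*(-1/426)) + 502681/(-161212*1/21479 + 2033308*(1/958425)) = 4899654/(-2 + 431/426) + 502681/(-161212/21479 + 2033308/958425) = 4899654/(-421/426) + 502681/(-110836188568/20586010575) = 4899654*(-426/421) + 502681*(-20586010575/110836188568) = -2087252604/421 - 10348196381851575/110836188568 = -235699713882752544147/46662035387128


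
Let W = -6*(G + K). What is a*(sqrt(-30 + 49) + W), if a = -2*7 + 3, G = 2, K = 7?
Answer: 594 - 11*sqrt(19) ≈ 546.05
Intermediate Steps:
W = -54 (W = -6*(2 + 7) = -6*9 = -54)
a = -11 (a = -14 + 3 = -11)
a*(sqrt(-30 + 49) + W) = -11*(sqrt(-30 + 49) - 54) = -11*(sqrt(19) - 54) = -11*(-54 + sqrt(19)) = 594 - 11*sqrt(19)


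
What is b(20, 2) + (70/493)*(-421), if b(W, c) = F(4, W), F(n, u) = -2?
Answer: -30456/493 ≈ -61.777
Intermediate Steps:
b(W, c) = -2
b(20, 2) + (70/493)*(-421) = -2 + (70/493)*(-421) = -2 - 29470/493 = -30456/493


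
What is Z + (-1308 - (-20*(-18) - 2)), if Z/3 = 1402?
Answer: 2540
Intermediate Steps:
Z = 4206 (Z = 3*1402 = 4206)
Z + (-1308 - (-20*(-18) - 2)) = 4206 + (-1308 - (-20*(-18) - 2)) = 4206 + (-1308 - (360 - 2)) = 4206 + (-1308 - 1*358) = 4206 + (-1308 - 358) = 4206 - 1666 = 2540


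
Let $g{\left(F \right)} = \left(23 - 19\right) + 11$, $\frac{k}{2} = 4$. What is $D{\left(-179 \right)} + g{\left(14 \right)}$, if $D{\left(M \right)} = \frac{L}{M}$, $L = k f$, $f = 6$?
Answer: $\frac{2637}{179} \approx 14.732$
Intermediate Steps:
$k = 8$ ($k = 2 \cdot 4 = 8$)
$g{\left(F \right)} = 15$ ($g{\left(F \right)} = 4 + 11 = 15$)
$L = 48$ ($L = 8 \cdot 6 = 48$)
$D{\left(M \right)} = \frac{48}{M}$
$D{\left(-179 \right)} + g{\left(14 \right)} = \frac{48}{-179} + 15 = 48 \left(- \frac{1}{179}\right) + 15 = - \frac{48}{179} + 15 = \frac{2637}{179}$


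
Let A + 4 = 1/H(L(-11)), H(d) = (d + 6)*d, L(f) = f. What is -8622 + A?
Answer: -474429/55 ≈ -8626.0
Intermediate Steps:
H(d) = d*(6 + d) (H(d) = (6 + d)*d = d*(6 + d))
A = -219/55 (A = -4 + 1/(-11*(6 - 11)) = -4 + 1/(-11*(-5)) = -4 + 1/55 = -219/55 ≈ -3.9818)
-8622 + A = -8622 - 219/55 = -474429/55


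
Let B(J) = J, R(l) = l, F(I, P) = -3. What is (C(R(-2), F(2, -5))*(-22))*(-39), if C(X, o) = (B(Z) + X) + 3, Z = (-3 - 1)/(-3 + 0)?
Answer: 2002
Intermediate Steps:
Z = 4/3 (Z = -4/(-3) = -4*(-1/3) = 4/3 ≈ 1.3333)
C(X, o) = 13/3 + X (C(X, o) = (4/3 + X) + 3 = 13/3 + X)
(C(R(-2), F(2, -5))*(-22))*(-39) = ((13/3 - 2)*(-22))*(-39) = ((7/3)*(-22))*(-39) = -154/3*(-39) = 2002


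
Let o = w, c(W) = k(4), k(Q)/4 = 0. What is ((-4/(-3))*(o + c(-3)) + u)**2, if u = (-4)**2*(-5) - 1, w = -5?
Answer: 69169/9 ≈ 7685.4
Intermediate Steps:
k(Q) = 0 (k(Q) = 4*0 = 0)
c(W) = 0
o = -5
u = -81 (u = 16*(-5) - 1 = -80 - 1 = -81)
((-4/(-3))*(o + c(-3)) + u)**2 = ((-4/(-3))*(-5 + 0) - 81)**2 = (-4*(-1/3)*(-5) - 81)**2 = ((4/3)*(-5) - 81)**2 = (-20/3 - 81)**2 = (-263/3)**2 = 69169/9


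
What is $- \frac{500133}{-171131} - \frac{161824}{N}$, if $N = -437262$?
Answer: $\frac{123191129395}{37414541661} \approx 3.2926$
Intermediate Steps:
$- \frac{500133}{-171131} - \frac{161824}{N} = - \frac{500133}{-171131} - \frac{161824}{-437262} = \left(-500133\right) \left(- \frac{1}{171131}\right) - - \frac{80912}{218631} = \frac{500133}{171131} + \frac{80912}{218631} = \frac{123191129395}{37414541661}$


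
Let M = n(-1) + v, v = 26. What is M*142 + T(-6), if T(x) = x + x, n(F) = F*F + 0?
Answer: 3822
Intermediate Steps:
n(F) = F**2 (n(F) = F**2 + 0 = F**2)
T(x) = 2*x
M = 27 (M = (-1)**2 + 26 = 1 + 26 = 27)
M*142 + T(-6) = 27*142 + 2*(-6) = 3834 - 12 = 3822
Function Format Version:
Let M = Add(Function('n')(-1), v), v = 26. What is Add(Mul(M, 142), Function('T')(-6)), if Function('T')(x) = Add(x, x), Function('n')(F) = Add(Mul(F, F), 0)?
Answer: 3822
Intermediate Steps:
Function('n')(F) = Pow(F, 2) (Function('n')(F) = Add(Pow(F, 2), 0) = Pow(F, 2))
Function('T')(x) = Mul(2, x)
M = 27 (M = Add(Pow(-1, 2), 26) = Add(1, 26) = 27)
Add(Mul(M, 142), Function('T')(-6)) = Add(Mul(27, 142), Mul(2, -6)) = Add(3834, -12) = 3822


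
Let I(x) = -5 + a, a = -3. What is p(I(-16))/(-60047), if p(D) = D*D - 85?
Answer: 21/60047 ≈ 0.00034973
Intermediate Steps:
I(x) = -8 (I(x) = -5 - 3 = -8)
p(D) = -85 + D² (p(D) = D² - 85 = -85 + D²)
p(I(-16))/(-60047) = (-85 + (-8)²)/(-60047) = (-85 + 64)*(-1/60047) = -21*(-1/60047) = 21/60047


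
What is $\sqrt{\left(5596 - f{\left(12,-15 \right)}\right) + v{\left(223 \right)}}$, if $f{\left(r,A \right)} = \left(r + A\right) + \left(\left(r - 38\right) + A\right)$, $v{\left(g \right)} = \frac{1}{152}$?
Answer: $\frac{\sqrt{32576678}}{76} \approx 75.1$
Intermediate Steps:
$v{\left(g \right)} = \frac{1}{152}$
$f{\left(r,A \right)} = -38 + 2 A + 2 r$ ($f{\left(r,A \right)} = \left(A + r\right) + \left(\left(-38 + r\right) + A\right) = \left(A + r\right) + \left(-38 + A + r\right) = -38 + 2 A + 2 r$)
$\sqrt{\left(5596 - f{\left(12,-15 \right)}\right) + v{\left(223 \right)}} = \sqrt{\left(5596 - \left(-38 + 2 \left(-15\right) + 2 \cdot 12\right)\right) + \frac{1}{152}} = \sqrt{\left(5596 - \left(-38 - 30 + 24\right)\right) + \frac{1}{152}} = \sqrt{\left(5596 - -44\right) + \frac{1}{152}} = \sqrt{\left(5596 + 44\right) + \frac{1}{152}} = \sqrt{5640 + \frac{1}{152}} = \sqrt{\frac{857281}{152}} = \frac{\sqrt{32576678}}{76}$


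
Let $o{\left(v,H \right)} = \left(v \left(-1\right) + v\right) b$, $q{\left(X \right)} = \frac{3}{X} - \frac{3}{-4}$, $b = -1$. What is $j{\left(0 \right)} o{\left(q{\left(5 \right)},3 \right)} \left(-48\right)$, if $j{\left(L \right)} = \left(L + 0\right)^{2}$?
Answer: $0$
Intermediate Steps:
$q{\left(X \right)} = \frac{3}{4} + \frac{3}{X}$ ($q{\left(X \right)} = \frac{3}{X} - - \frac{3}{4} = \frac{3}{X} + \frac{3}{4} = \frac{3}{4} + \frac{3}{X}$)
$o{\left(v,H \right)} = 0$ ($o{\left(v,H \right)} = \left(v \left(-1\right) + v\right) \left(-1\right) = \left(- v + v\right) \left(-1\right) = 0 \left(-1\right) = 0$)
$j{\left(L \right)} = L^{2}$
$j{\left(0 \right)} o{\left(q{\left(5 \right)},3 \right)} \left(-48\right) = 0^{2} \cdot 0 \left(-48\right) = 0 \cdot 0 \left(-48\right) = 0 \left(-48\right) = 0$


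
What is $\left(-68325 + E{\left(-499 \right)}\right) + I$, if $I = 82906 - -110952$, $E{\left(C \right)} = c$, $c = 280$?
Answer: $125813$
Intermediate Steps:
$E{\left(C \right)} = 280$
$I = 193858$ ($I = 82906 + 110952 = 193858$)
$\left(-68325 + E{\left(-499 \right)}\right) + I = \left(-68325 + 280\right) + 193858 = -68045 + 193858 = 125813$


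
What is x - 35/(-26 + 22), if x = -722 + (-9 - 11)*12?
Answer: -3813/4 ≈ -953.25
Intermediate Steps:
x = -962 (x = -722 - 20*12 = -722 - 240 = -962)
x - 35/(-26 + 22) = -962 - 35/(-26 + 22) = -962 - 35/(-4) = -962 - 35*(-1)/4 = -962 - 1*(-35/4) = -962 + 35/4 = -3813/4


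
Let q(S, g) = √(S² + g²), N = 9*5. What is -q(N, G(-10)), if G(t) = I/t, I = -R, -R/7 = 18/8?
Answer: -9*√40049/40 ≈ -45.028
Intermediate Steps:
R = -63/4 (R = -126/8 = -7*9/4 = -63/4 ≈ -15.750)
I = 63/4 (I = -1*(-63/4) = 63/4 ≈ 15.750)
N = 45
G(t) = 63/(4*t)
-q(N, G(-10)) = -√(45² + ((63/4)/(-10))²) = -√(2025 + ((63/4)*(-⅒))²) = -√(2025 + (-63/40)²) = -√(2025 + 3969/1600) = -√(3243969/1600) = -9*√40049/40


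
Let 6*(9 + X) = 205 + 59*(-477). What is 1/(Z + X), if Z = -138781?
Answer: -3/430339 ≈ -6.9712e-6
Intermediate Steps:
X = -13996/3 (X = -9 + (205 + 59*(-477))/6 = -9 + (205 - 28143)/6 = -9 + (⅙)*(-27938) = -9 - 13969/3 = -13996/3 ≈ -4665.3)
1/(Z + X) = 1/(-138781 - 13996/3) = 1/(-430339/3) = -3/430339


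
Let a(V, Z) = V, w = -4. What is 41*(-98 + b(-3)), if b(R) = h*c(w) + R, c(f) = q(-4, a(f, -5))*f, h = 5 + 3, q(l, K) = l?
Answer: 1107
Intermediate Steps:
h = 8
c(f) = -4*f
b(R) = 128 + R (b(R) = 8*(-4*(-4)) + R = 8*16 + R = 128 + R)
41*(-98 + b(-3)) = 41*(-98 + (128 - 3)) = 41*(-98 + 125) = 41*27 = 1107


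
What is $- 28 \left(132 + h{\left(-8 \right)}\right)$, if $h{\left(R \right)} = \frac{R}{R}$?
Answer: $-3724$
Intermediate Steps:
$h{\left(R \right)} = 1$
$- 28 \left(132 + h{\left(-8 \right)}\right) = - 28 \left(132 + 1\right) = \left(-28\right) 133 = -3724$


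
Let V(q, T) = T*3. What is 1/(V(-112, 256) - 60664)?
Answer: -1/59896 ≈ -1.6696e-5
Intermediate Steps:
V(q, T) = 3*T
1/(V(-112, 256) - 60664) = 1/(3*256 - 60664) = 1/(768 - 60664) = 1/(-59896) = -1/59896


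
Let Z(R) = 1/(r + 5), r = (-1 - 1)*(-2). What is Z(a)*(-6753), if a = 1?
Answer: -2251/3 ≈ -750.33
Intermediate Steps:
r = 4 (r = -2*(-2) = 4)
Z(R) = ⅑ (Z(R) = 1/(4 + 5) = 1/9 = ⅑)
Z(a)*(-6753) = (⅑)*(-6753) = -2251/3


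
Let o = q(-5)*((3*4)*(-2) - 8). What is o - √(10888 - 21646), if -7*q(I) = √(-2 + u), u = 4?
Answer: 32*√2/7 - I*√10758 ≈ 6.465 - 103.72*I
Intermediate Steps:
q(I) = -√2/7 (q(I) = -√(-2 + 4)/7 = -√2/7)
o = 32*√2/7 (o = (-√2/7)*((3*4)*(-2) - 8) = (-√2/7)*(12*(-2) - 8) = (-√2/7)*(-24 - 8) = -√2/7*(-32) = 32*√2/7 ≈ 6.4650)
o - √(10888 - 21646) = 32*√2/7 - √(10888 - 21646) = 32*√2/7 - √(-10758) = 32*√2/7 - I*√10758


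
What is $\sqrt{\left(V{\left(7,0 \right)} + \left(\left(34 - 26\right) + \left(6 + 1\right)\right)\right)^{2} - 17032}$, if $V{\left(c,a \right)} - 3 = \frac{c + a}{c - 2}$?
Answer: $\frac{i \sqrt{416391}}{5} \approx 129.06 i$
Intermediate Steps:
$V{\left(c,a \right)} = 3 + \frac{a + c}{-2 + c}$ ($V{\left(c,a \right)} = 3 + \frac{c + a}{c - 2} = 3 + \frac{a + c}{-2 + c}$)
$\sqrt{\left(V{\left(7,0 \right)} + \left(\left(34 - 26\right) + \left(6 + 1\right)\right)\right)^{2} - 17032} = \sqrt{\left(\frac{-6 + 0 + 4 \cdot 7}{-2 + 7} + \left(\left(34 - 26\right) + \left(6 + 1\right)\right)\right)^{2} - 17032} = \sqrt{\left(\frac{-6 + 0 + 28}{5} + \left(8 + 7\right)\right)^{2} - 17032} = \sqrt{\left(\frac{1}{5} \cdot 22 + 15\right)^{2} - 17032} = \sqrt{\left(\frac{22}{5} + 15\right)^{2} - 17032} = \sqrt{\left(\frac{97}{5}\right)^{2} - 17032} = \sqrt{\frac{9409}{25} - 17032} = \sqrt{- \frac{416391}{25}} = \frac{i \sqrt{416391}}{5}$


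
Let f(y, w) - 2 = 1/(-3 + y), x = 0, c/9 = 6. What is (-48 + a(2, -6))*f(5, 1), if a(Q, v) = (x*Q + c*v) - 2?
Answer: -935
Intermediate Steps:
c = 54 (c = 9*6 = 54)
a(Q, v) = -2 + 54*v (a(Q, v) = (0*Q + 54*v) - 2 = (0 + 54*v) - 2 = 54*v - 2 = -2 + 54*v)
f(y, w) = 2 + 1/(-3 + y)
(-48 + a(2, -6))*f(5, 1) = (-48 + (-2 + 54*(-6)))*((-5 + 2*5)/(-3 + 5)) = (-48 + (-2 - 324))*((-5 + 10)/2) = (-48 - 326)*((1/2)*5) = -374*5/2 = -935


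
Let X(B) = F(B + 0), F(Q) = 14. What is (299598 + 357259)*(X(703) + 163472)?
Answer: 107386923502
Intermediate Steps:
X(B) = 14
(299598 + 357259)*(X(703) + 163472) = (299598 + 357259)*(14 + 163472) = 656857*163486 = 107386923502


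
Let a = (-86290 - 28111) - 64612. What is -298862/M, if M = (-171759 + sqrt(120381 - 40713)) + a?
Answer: 8736035122/10253409693 + 149431*sqrt(2213)/10253409693 ≈ 0.85270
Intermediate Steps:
a = -179013 (a = -114401 - 64612 = -179013)
M = -350772 + 6*sqrt(2213) (M = (-171759 + sqrt(120381 - 40713)) - 179013 = (-171759 + sqrt(79668)) - 179013 = (-171759 + 6*sqrt(2213)) - 179013 = -350772 + 6*sqrt(2213) ≈ -3.5049e+5)
-298862/M = -298862/(-350772 + 6*sqrt(2213))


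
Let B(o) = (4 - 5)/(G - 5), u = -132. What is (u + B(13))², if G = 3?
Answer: 69169/4 ≈ 17292.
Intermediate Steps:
B(o) = ½ (B(o) = (4 - 5)/(3 - 5) = -1/(-2) = -1*(-½) = ½)
(u + B(13))² = (-132 + ½)² = (-263/2)² = 69169/4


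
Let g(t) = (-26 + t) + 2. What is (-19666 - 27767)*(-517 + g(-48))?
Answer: 27938037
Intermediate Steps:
g(t) = -24 + t
(-19666 - 27767)*(-517 + g(-48)) = (-19666 - 27767)*(-517 + (-24 - 48)) = -47433*(-517 - 72) = -47433*(-589) = 27938037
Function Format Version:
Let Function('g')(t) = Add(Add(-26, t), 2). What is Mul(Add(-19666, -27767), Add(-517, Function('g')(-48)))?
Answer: 27938037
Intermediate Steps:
Function('g')(t) = Add(-24, t)
Mul(Add(-19666, -27767), Add(-517, Function('g')(-48))) = Mul(Add(-19666, -27767), Add(-517, Add(-24, -48))) = Mul(-47433, Add(-517, -72)) = Mul(-47433, -589) = 27938037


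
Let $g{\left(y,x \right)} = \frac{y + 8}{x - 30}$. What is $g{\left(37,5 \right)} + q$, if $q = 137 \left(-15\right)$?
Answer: $- \frac{10284}{5} \approx -2056.8$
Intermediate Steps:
$g{\left(y,x \right)} = \frac{8 + y}{-30 + x}$
$q = -2055$
$g{\left(37,5 \right)} + q = \frac{8 + 37}{-30 + 5} - 2055 = \frac{1}{-25} \cdot 45 - 2055 = \left(- \frac{1}{25}\right) 45 - 2055 = - \frac{9}{5} - 2055 = - \frac{10284}{5}$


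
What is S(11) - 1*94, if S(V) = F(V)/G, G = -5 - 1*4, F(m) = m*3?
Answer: -293/3 ≈ -97.667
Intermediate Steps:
F(m) = 3*m
G = -9 (G = -5 - 4 = -9)
S(V) = -V/3 (S(V) = (3*V)/(-9) = -V/3)
S(11) - 1*94 = -1/3*11 - 1*94 = -11/3 - 94 = -293/3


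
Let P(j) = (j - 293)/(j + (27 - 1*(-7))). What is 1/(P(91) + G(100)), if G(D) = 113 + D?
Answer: 125/26423 ≈ 0.0047307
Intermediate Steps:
P(j) = (-293 + j)/(34 + j) (P(j) = (-293 + j)/(j + (27 + 7)) = (-293 + j)/(j + 34) = (-293 + j)/(34 + j))
1/(P(91) + G(100)) = 1/((-293 + 91)/(34 + 91) + (113 + 100)) = 1/(-202/125 + 213) = 1/(26423/125) = 125/26423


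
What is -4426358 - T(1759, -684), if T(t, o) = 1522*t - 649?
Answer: -7102907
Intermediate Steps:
T(t, o) = -649 + 1522*t
-4426358 - T(1759, -684) = -4426358 - (-649 + 1522*1759) = -4426358 - (-649 + 2677198) = -4426358 - 1*2676549 = -4426358 - 2676549 = -7102907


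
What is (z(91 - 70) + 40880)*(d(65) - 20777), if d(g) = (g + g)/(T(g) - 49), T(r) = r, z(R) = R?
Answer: -6795742051/8 ≈ -8.4947e+8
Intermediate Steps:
d(g) = 2*g/(-49 + g) (d(g) = (g + g)/(g - 49) = (2*g)/(-49 + g) = 2*g/(-49 + g))
(z(91 - 70) + 40880)*(d(65) - 20777) = ((91 - 70) + 40880)*(2*65/(-49 + 65) - 20777) = (21 + 40880)*(2*65/16 - 20777) = 40901*(2*65*(1/16) - 20777) = 40901*(65/8 - 20777) = 40901*(-166151/8) = -6795742051/8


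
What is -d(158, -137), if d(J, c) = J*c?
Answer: 21646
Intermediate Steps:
-d(158, -137) = -158*(-137) = -1*(-21646) = 21646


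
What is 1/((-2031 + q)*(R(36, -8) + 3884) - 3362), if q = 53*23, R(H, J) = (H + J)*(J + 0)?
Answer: -1/2975282 ≈ -3.3610e-7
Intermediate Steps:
R(H, J) = J*(H + J) (R(H, J) = (H + J)*J = J*(H + J))
q = 1219
1/((-2031 + q)*(R(36, -8) + 3884) - 3362) = 1/((-2031 + 1219)*(-8*(36 - 8) + 3884) - 3362) = 1/(-812*(-8*28 + 3884) - 3362) = 1/(-812*(-224 + 3884) - 3362) = 1/(-812*3660 - 3362) = 1/(-2971920 - 3362) = 1/(-2975282) = -1/2975282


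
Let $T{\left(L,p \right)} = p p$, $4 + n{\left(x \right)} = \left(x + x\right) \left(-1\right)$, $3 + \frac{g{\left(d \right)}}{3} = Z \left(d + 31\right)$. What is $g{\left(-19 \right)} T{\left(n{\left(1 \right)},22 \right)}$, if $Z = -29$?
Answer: $-509652$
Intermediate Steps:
$g{\left(d \right)} = -2706 - 87 d$ ($g{\left(d \right)} = -9 + 3 \left(- 29 \left(d + 31\right)\right) = -9 + 3 \left(- 29 \left(31 + d\right)\right) = -9 + 3 \left(-899 - 29 d\right) = -9 - \left(2697 + 87 d\right) = -2706 - 87 d$)
$n{\left(x \right)} = -4 - 2 x$ ($n{\left(x \right)} = -4 + \left(x + x\right) \left(-1\right) = -4 + 2 x \left(-1\right) = -4 - 2 x$)
$T{\left(L,p \right)} = p^{2}$
$g{\left(-19 \right)} T{\left(n{\left(1 \right)},22 \right)} = \left(-2706 - -1653\right) 22^{2} = \left(-2706 + 1653\right) 484 = \left(-1053\right) 484 = -509652$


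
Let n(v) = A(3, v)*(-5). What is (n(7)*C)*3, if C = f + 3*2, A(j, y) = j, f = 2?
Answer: -360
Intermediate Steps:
n(v) = -15 (n(v) = 3*(-5) = -15)
C = 8 (C = 2 + 3*2 = 2 + 6 = 8)
(n(7)*C)*3 = -15*8*3 = -120*3 = -360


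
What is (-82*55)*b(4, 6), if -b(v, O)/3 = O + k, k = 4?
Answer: 135300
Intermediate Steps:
b(v, O) = -12 - 3*O (b(v, O) = -3*(O + 4) = -3*(4 + O) = -12 - 3*O)
(-82*55)*b(4, 6) = (-82*55)*(-12 - 3*6) = -4510*(-12 - 18) = -4510*(-30) = 135300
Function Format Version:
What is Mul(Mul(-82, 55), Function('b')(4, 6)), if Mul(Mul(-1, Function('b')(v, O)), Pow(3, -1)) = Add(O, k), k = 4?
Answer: 135300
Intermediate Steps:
Function('b')(v, O) = Add(-12, Mul(-3, O)) (Function('b')(v, O) = Mul(-3, Add(O, 4)) = Mul(-3, Add(4, O)) = Add(-12, Mul(-3, O)))
Mul(Mul(-82, 55), Function('b')(4, 6)) = Mul(Mul(-82, 55), Add(-12, Mul(-3, 6))) = Mul(-4510, Add(-12, -18)) = Mul(-4510, -30) = 135300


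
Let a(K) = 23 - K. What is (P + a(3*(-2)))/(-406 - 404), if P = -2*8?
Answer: -13/810 ≈ -0.016049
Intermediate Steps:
P = -16
(P + a(3*(-2)))/(-406 - 404) = (-16 + (23 - 3*(-2)))/(-406 - 404) = (-16 + (23 - 1*(-6)))/(-810) = (-16 + (23 + 6))*(-1/810) = (-16 + 29)*(-1/810) = 13*(-1/810) = -13/810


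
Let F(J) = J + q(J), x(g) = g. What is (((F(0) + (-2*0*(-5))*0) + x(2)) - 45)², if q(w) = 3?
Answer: 1600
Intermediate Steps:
F(J) = 3 + J (F(J) = J + 3 = 3 + J)
(((F(0) + (-2*0*(-5))*0) + x(2)) - 45)² = ((((3 + 0) + (-2*0*(-5))*0) + 2) - 45)² = (((3 + (0*(-5))*0) + 2) - 45)² = (((3 + 0*0) + 2) - 45)² = (((3 + 0) + 2) - 45)² = ((3 + 2) - 45)² = (5 - 45)² = (-40)² = 1600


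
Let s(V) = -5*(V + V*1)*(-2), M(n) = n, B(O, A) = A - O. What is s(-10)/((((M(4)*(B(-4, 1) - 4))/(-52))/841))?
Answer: 2186600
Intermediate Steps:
s(V) = 20*V (s(V) = -5*(V + V)*(-2) = -10*V*(-2) = 20*V)
s(-10)/((((M(4)*(B(-4, 1) - 4))/(-52))/841)) = (20*(-10))/((((4*((1 - 1*(-4)) - 4))/(-52))/841)) = -200*(-10933/((1 + 4) - 4)) = -200*(-10933/(5 - 4)) = -200/(((4*1)*(-1/52))*(1/841)) = -200/((4*(-1/52))*(1/841)) = -200/((-1/13*1/841)) = -200/(-1/10933) = -200*(-10933) = 2186600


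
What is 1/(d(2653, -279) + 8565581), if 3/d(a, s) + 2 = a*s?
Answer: 740189/6340148834806 ≈ 1.1675e-7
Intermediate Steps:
d(a, s) = 3/(-2 + a*s)
1/(d(2653, -279) + 8565581) = 1/(3/(-2 + 2653*(-279)) + 8565581) = 1/(3/(-2 - 740187) + 8565581) = 1/(3/(-740189) + 8565581) = 1/(3*(-1/740189) + 8565581) = 1/(-3/740189 + 8565581) = 1/(6340148834806/740189) = 740189/6340148834806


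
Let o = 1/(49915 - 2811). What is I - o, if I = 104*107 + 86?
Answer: 528224255/47104 ≈ 11214.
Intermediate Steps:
I = 11214 (I = 11128 + 86 = 11214)
o = 1/47104 ≈ 2.1230e-5
I - o = 11214 - 1*1/47104 = 11214 - 1/47104 = 528224255/47104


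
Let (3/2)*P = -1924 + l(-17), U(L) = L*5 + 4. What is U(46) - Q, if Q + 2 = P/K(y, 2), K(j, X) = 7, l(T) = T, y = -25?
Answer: 2946/7 ≈ 420.86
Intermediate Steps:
U(L) = 4 + 5*L (U(L) = 5*L + 4 = 4 + 5*L)
P = -1294 (P = 2*(-1924 - 17)/3 = (⅔)*(-1941) = -1294)
Q = -1308/7 (Q = -2 - 1294/7 = -1308/7 ≈ -186.86)
U(46) - Q = (4 + 5*46) - 1*(-1308/7) = (4 + 230) + 1308/7 = 234 + 1308/7 = 2946/7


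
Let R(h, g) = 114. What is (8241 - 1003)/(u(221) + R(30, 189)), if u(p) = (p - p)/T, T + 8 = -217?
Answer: 3619/57 ≈ 63.491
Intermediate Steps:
T = -225 (T = -8 - 217 = -225)
u(p) = 0 (u(p) = (p - p)/(-225) = 0*(-1/225) = 0)
(8241 - 1003)/(u(221) + R(30, 189)) = (8241 - 1003)/(0 + 114) = 7238/114 = 7238*(1/114) = 3619/57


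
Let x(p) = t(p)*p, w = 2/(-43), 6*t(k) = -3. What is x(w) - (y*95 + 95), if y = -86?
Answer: 347226/43 ≈ 8075.0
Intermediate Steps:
t(k) = -½ (t(k) = (⅙)*(-3) = -½)
w = -2/43 (w = 2*(-1/43) = -2/43 ≈ -0.046512)
x(p) = -p/2
x(w) - (y*95 + 95) = -½*(-2/43) - (-86*95 + 95) = 1/43 - (-8170 + 95) = 1/43 - 1*(-8075) = 1/43 + 8075 = 347226/43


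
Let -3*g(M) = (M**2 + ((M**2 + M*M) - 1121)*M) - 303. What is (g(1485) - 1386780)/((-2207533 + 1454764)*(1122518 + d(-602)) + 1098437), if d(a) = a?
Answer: 2184739609/844542486967 ≈ 0.0025869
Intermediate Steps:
g(M) = 101 - M**2/3 - M*(-1121 + 2*M**2)/3 (g(M) = -((M**2 + ((M**2 + M*M) - 1121)*M) - 303)/3 = -((M**2 + ((M**2 + M**2) - 1121)*M) - 303)/3 = -((M**2 + (2*M**2 - 1121)*M) - 303)/3 = -((M**2 + (-1121 + 2*M**2)*M) - 303)/3 = -((M**2 + M*(-1121 + 2*M**2)) - 303)/3 = -(-303 + M**2 + M*(-1121 + 2*M**2))/3 = 101 - M**2/3 - M*(-1121 + 2*M**2)/3)
(g(1485) - 1386780)/((-2207533 + 1454764)*(1122518 + d(-602)) + 1098437) = ((101 - 2/3*1485**3 - 1/3*1485**2 + (1121/3)*1485) - 1386780)/((-2207533 + 1454764)*(1122518 - 602) + 1098437) = ((101 - 2/3*3274759125 - 1/3*2205225 + 554895) - 1386780)/(-752769*1121916 + 1098437) = ((101 - 2183172750 - 735075 + 554895) - 1386780)/(-844543585404 + 1098437) = (-2183352829 - 1386780)/(-844542486967) = -2184739609*(-1/844542486967) = 2184739609/844542486967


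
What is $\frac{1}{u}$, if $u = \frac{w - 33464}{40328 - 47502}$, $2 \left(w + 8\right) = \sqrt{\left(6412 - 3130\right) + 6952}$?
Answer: $\frac{480256256}{2240744451} + \frac{7174 \sqrt{10234}}{2240744451} \approx 0.21465$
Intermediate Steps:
$w = -8 + \frac{\sqrt{10234}}{2}$ ($w = -8 + \frac{\sqrt{\left(6412 - 3130\right) + 6952}}{2} = -8 + \frac{\sqrt{3282 + 6952}}{2} = -8 + \frac{\sqrt{10234}}{2} \approx 42.582$)
$u = \frac{16736}{3587} - \frac{\sqrt{10234}}{14348}$ ($u = \frac{\left(-8 + \frac{\sqrt{10234}}{2}\right) - 33464}{40328 - 47502} = \frac{-33472 + \frac{\sqrt{10234}}{2}}{-7174} = \left(-33472 + \frac{\sqrt{10234}}{2}\right) \left(- \frac{1}{7174}\right) = \frac{16736}{3587} - \frac{\sqrt{10234}}{14348} \approx 4.6587$)
$\frac{1}{u} = \frac{1}{\frac{16736}{3587} - \frac{\sqrt{10234}}{14348}}$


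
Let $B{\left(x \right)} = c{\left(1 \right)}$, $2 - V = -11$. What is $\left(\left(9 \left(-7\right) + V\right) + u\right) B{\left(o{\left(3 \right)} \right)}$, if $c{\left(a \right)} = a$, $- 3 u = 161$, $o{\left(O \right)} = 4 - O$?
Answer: $- \frac{311}{3} \approx -103.67$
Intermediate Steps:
$V = 13$ ($V = 2 - -11 = 2 + 11 = 13$)
$u = - \frac{161}{3}$ ($u = \left(- \frac{1}{3}\right) 161 = - \frac{161}{3} \approx -53.667$)
$B{\left(x \right)} = 1$
$\left(\left(9 \left(-7\right) + V\right) + u\right) B{\left(o{\left(3 \right)} \right)} = \left(\left(9 \left(-7\right) + 13\right) - \frac{161}{3}\right) 1 = \left(\left(-63 + 13\right) - \frac{161}{3}\right) 1 = \left(-50 - \frac{161}{3}\right) 1 = \left(- \frac{311}{3}\right) 1 = - \frac{311}{3}$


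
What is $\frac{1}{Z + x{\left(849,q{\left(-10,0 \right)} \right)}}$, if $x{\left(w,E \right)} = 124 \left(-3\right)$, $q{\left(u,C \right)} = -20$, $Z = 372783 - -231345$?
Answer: $\frac{1}{603756} \approx 1.6563 \cdot 10^{-6}$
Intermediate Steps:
$Z = 604128$ ($Z = 372783 + 231345 = 604128$)
$x{\left(w,E \right)} = -372$
$\frac{1}{Z + x{\left(849,q{\left(-10,0 \right)} \right)}} = \frac{1}{604128 - 372} = \frac{1}{603756}$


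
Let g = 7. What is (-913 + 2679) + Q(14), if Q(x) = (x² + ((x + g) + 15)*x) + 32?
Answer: 2498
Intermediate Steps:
Q(x) = 32 + x² + x*(22 + x) (Q(x) = (x² + ((x + 7) + 15)*x) + 32 = (x² + ((7 + x) + 15)*x) + 32 = (x² + (22 + x)*x) + 32 = (x² + x*(22 + x)) + 32 = 32 + x² + x*(22 + x))
(-913 + 2679) + Q(14) = (-913 + 2679) + (32 + 2*14² + 22*14) = 1766 + (32 + 2*196 + 308) = 1766 + (32 + 392 + 308) = 1766 + 732 = 2498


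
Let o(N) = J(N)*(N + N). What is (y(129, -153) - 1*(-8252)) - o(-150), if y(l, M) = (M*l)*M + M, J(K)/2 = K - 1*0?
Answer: 2937860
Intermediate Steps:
J(K) = 2*K (J(K) = 2*(K - 1*0) = 2*(K + 0) = 2*K)
o(N) = 4*N² (o(N) = (2*N)*(N + N) = (2*N)*(2*N) = 4*N²)
y(l, M) = M + l*M² (y(l, M) = l*M² + M = M + l*M²)
(y(129, -153) - 1*(-8252)) - o(-150) = (-153*(1 - 153*129) - 1*(-8252)) - 4*(-150)² = (-153*(1 - 19737) + 8252) - 4*22500 = (-153*(-19736) + 8252) - 1*90000 = (3019608 + 8252) - 90000 = 3027860 - 90000 = 2937860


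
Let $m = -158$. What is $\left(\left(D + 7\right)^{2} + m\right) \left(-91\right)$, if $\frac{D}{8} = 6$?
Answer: $-260897$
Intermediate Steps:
$D = 48$ ($D = 8 \cdot 6 = 48$)
$\left(\left(D + 7\right)^{2} + m\right) \left(-91\right) = \left(\left(48 + 7\right)^{2} - 158\right) \left(-91\right) = \left(55^{2} - 158\right) \left(-91\right) = \left(3025 - 158\right) \left(-91\right) = 2867 \left(-91\right) = -260897$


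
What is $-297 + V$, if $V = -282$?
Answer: $-579$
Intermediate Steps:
$-297 + V = -297 - 282 = -579$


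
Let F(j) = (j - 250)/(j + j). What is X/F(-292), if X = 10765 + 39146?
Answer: 14574012/271 ≈ 53779.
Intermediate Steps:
X = 49911
F(j) = (-250 + j)/(2*j) (F(j) = (-250 + j)/((2*j)) = (-250 + j)*(1/(2*j)) = (-250 + j)/(2*j))
X/F(-292) = 49911/(((½)*(-250 - 292)/(-292))) = 49911/(((½)*(-1/292)*(-542))) = 49911/(271/292) = 49911*(292/271) = 14574012/271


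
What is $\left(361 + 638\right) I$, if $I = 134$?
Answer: $133866$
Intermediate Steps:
$\left(361 + 638\right) I = \left(361 + 638\right) 134 = 999 \cdot 134 = 133866$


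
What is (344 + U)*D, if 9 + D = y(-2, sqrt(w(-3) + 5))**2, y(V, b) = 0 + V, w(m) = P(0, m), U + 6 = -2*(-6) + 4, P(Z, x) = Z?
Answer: -1770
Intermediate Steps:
U = 10 (U = -6 + (-2*(-6) + 4) = -6 + (12 + 4) = -6 + 16 = 10)
w(m) = 0
y(V, b) = V
D = -5 (D = -9 + (-2)**2 = -9 + 4 = -5)
(344 + U)*D = (344 + 10)*(-5) = 354*(-5) = -1770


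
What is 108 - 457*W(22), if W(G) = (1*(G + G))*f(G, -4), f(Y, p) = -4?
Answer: 80540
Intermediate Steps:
W(G) = -8*G (W(G) = (1*(G + G))*(-4) = (1*(2*G))*(-4) = (2*G)*(-4) = -8*G)
108 - 457*W(22) = 108 - (-3656)*22 = 108 - 457*(-176) = 108 + 80432 = 80540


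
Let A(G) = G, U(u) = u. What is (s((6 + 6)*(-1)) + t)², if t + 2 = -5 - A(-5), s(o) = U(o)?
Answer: 196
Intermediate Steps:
s(o) = o
t = -2 (t = -2 + (-5 - 1*(-5)) = -2 + (-5 + 5) = -2 + 0 = -2)
(s((6 + 6)*(-1)) + t)² = ((6 + 6)*(-1) - 2)² = (12*(-1) - 2)² = (-12 - 2)² = (-14)² = 196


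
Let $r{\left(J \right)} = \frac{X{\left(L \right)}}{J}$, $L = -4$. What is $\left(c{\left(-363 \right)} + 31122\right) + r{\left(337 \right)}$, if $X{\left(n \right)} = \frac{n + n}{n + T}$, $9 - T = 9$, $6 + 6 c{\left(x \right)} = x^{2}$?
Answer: $\frac{35777609}{674} \approx 53083.0$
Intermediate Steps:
$c{\left(x \right)} = -1 + \frac{x^{2}}{6}$
$T = 0$ ($T = 9 - 9 = 0$)
$X{\left(n \right)} = 2$ ($X{\left(n \right)} = \frac{n + n}{n + 0} = \frac{2 n}{n} = 2$)
$r{\left(J \right)} = \frac{2}{J}$
$\left(c{\left(-363 \right)} + 31122\right) + r{\left(337 \right)} = \left(\left(-1 + \frac{\left(-363\right)^{2}}{6}\right) + 31122\right) + \frac{2}{337} = \left(\left(-1 + \frac{1}{6} \cdot 131769\right) + 31122\right) + 2 \cdot \frac{1}{337} = \left(\left(-1 + \frac{43923}{2}\right) + 31122\right) + \frac{2}{337} = \left(\frac{43921}{2} + 31122\right) + \frac{2}{337} = \frac{106165}{2} + \frac{2}{337} = \frac{35777609}{674}$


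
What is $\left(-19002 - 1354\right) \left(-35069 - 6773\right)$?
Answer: $851735752$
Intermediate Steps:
$\left(-19002 - 1354\right) \left(-35069 - 6773\right) = \left(-20356\right) \left(-41842\right) = 851735752$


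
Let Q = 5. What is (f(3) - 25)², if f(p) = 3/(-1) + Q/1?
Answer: 529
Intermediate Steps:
f(p) = 2 (f(p) = 3/(-1) + 5/1 = 3*(-1) + 5*1 = -3 + 5 = 2)
(f(3) - 25)² = (2 - 25)² = (-23)² = 529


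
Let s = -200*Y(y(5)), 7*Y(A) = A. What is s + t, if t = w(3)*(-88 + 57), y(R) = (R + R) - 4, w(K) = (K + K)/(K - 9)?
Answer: -983/7 ≈ -140.43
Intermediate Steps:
w(K) = 2*K/(-9 + K) (w(K) = (2*K)/(-9 + K) = 2*K/(-9 + K))
y(R) = -4 + 2*R (y(R) = 2*R - 4 = -4 + 2*R)
Y(A) = A/7
s = -1200/7 (s = -200*(-4 + 2*5)/7 = -200*(-4 + 10)/7 = -200*6/7 = -1200/7 ≈ -171.43)
t = 31 (t = (2*3/(-9 + 3))*(-88 + 57) = (2*3/(-6))*(-31) = (2*3*(-⅙))*(-31) = -1*(-31) = 31)
s + t = -1200/7 + 31 = -983/7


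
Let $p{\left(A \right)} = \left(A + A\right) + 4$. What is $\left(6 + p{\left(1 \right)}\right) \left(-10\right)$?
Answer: $-120$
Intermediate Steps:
$p{\left(A \right)} = 4 + 2 A$ ($p{\left(A \right)} = 2 A + 4 = 4 + 2 A$)
$\left(6 + p{\left(1 \right)}\right) \left(-10\right) = \left(6 + \left(4 + 2 \cdot 1\right)\right) \left(-10\right) = \left(6 + \left(4 + 2\right)\right) \left(-10\right) = \left(6 + 6\right) \left(-10\right) = 12 \left(-10\right) = -120$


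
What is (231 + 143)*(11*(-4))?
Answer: -16456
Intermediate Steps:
(231 + 143)*(11*(-4)) = 374*(-44) = -16456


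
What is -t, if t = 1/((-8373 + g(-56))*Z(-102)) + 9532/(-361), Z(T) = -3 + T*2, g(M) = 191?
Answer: 16144100207/611416314 ≈ 26.404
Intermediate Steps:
Z(T) = -3 + 2*T
t = -16144100207/611416314 (t = 1/((-8373 + 191)*(-3 + 2*(-102))) + 9532/(-361) = 1/((-8182)*(-3 - 204)) + 9532*(-1/361) = -1/8182/(-207) - 9532/361 = -1/8182*(-1/207) - 9532/361 = 1/1693674 - 9532/361 = -16144100207/611416314 ≈ -26.404)
-t = -1*(-16144100207/611416314) = 16144100207/611416314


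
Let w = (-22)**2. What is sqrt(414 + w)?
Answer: sqrt(898) ≈ 29.967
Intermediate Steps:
w = 484
sqrt(414 + w) = sqrt(414 + 484) = sqrt(898)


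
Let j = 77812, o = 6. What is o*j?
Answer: 466872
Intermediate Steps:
o*j = 6*77812 = 466872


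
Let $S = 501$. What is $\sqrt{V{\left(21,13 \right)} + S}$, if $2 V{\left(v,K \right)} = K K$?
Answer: $\frac{\sqrt{2342}}{2} \approx 24.197$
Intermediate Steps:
$V{\left(v,K \right)} = \frac{K^{2}}{2}$ ($V{\left(v,K \right)} = \frac{K K}{2} = \frac{K^{2}}{2}$)
$\sqrt{V{\left(21,13 \right)} + S} = \sqrt{\frac{13^{2}}{2} + 501} = \sqrt{\frac{1}{2} \cdot 169 + 501} = \sqrt{\frac{169}{2} + 501} = \sqrt{\frac{1171}{2}} = \frac{\sqrt{2342}}{2}$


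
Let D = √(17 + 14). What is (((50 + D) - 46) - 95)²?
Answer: (91 - √31)² ≈ 7298.7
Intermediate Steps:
D = √31 ≈ 5.5678
(((50 + D) - 46) - 95)² = (((50 + √31) - 46) - 95)² = ((4 + √31) - 95)² = (-91 + √31)²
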